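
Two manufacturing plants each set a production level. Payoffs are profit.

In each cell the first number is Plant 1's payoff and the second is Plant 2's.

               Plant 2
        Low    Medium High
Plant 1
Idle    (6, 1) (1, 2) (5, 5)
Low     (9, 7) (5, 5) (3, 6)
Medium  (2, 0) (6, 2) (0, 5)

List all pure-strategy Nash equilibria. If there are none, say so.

(Idle, High) and (Low, Low)

Plant 1 against Low: payoffs 6, 9, 2 → best response Low.
Plant 1 against Medium: payoffs 1, 5, 6 → best response Medium.
Plant 1 against High: payoffs 5, 3, 0 → best response Idle.
Plant 2 against Idle: payoffs 1, 2, 5 → best response High.
Plant 2 against Low: payoffs 7, 5, 6 → best response Low.
Plant 2 against Medium: payoffs 0, 2, 5 → best response High.
Mutual best responses: (Idle, High); (Low, Low).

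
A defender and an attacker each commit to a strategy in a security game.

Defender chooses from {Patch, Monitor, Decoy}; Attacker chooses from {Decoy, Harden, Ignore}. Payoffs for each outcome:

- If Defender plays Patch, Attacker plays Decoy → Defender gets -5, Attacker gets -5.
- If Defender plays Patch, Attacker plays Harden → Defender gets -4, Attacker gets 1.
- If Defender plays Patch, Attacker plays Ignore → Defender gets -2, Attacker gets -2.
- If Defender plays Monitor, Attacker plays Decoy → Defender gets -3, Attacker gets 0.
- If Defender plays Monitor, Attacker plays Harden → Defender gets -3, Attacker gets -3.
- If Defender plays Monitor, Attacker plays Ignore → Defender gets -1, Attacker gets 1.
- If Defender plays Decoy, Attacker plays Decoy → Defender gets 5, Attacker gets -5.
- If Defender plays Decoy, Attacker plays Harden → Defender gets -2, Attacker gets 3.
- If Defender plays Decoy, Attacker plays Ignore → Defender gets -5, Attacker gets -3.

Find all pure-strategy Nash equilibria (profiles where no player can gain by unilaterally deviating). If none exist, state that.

The pure Nash equilibria are (Monitor, Ignore) and (Decoy, Harden).

Defender against Decoy: payoffs -5, -3, 5 → best response Decoy.
Defender against Harden: payoffs -4, -3, -2 → best response Decoy.
Defender against Ignore: payoffs -2, -1, -5 → best response Monitor.
Attacker against Patch: payoffs -5, 1, -2 → best response Harden.
Attacker against Monitor: payoffs 0, -3, 1 → best response Ignore.
Attacker against Decoy: payoffs -5, 3, -3 → best response Harden.
Mutual best responses: (Monitor, Ignore); (Decoy, Harden).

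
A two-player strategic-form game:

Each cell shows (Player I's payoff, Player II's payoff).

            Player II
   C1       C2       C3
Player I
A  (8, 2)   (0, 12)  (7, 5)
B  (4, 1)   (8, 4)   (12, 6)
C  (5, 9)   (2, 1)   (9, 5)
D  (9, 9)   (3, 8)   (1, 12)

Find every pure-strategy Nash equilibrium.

The unique pure-strategy Nash equilibrium is (B, C3).

Player I against C1: payoffs 8, 4, 5, 9 → best response D.
Player I against C2: payoffs 0, 8, 2, 3 → best response B.
Player I against C3: payoffs 7, 12, 9, 1 → best response B.
Player II against A: payoffs 2, 12, 5 → best response C2.
Player II against B: payoffs 1, 4, 6 → best response C3.
Player II against C: payoffs 9, 1, 5 → best response C1.
Player II against D: payoffs 9, 8, 12 → best response C3.
Mutual best responses: (B, C3).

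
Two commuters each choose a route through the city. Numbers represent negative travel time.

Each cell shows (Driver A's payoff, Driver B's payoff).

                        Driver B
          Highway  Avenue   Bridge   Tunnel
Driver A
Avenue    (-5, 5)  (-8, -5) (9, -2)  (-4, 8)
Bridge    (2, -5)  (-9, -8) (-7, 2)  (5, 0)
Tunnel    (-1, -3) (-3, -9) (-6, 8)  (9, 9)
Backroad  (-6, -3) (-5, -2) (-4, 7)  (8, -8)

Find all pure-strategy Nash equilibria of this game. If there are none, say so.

(Tunnel, Tunnel)

Check each profile: it is a Nash equilibrium iff no player can strictly gain by switching unilaterally.
(Avenue, Highway): Driver A can switch to Bridge (-5 → 2). Not NE.
(Avenue, Avenue): Driver A can switch to Tunnel (-8 → -3). Not NE.
(Avenue, Bridge): Driver B can switch to Highway (-2 → 5). Not NE.
(Avenue, Tunnel): Driver A can switch to Bridge (-4 → 5). Not NE.
(Bridge, Highway): Driver B can switch to Bridge (-5 → 2). Not NE.
(Bridge, Avenue): Driver A can switch to Avenue (-9 → -8). Not NE.
(Bridge, Bridge): Driver A can switch to Avenue (-7 → 9). Not NE.
(Bridge, Tunnel): Driver A can switch to Tunnel (5 → 9). Not NE.
(Tunnel, Highway): Driver A can switch to Bridge (-1 → 2). Not NE.
(Tunnel, Avenue): Driver B can switch to Highway (-9 → -3). Not NE.
(Tunnel, Tunnel): Driver A gets 9, best alternative 8; Driver B gets 9, best alternative 8. No profitable deviation — NE.
(The remaining 5 profiles each have a profitable deviation by the same check.)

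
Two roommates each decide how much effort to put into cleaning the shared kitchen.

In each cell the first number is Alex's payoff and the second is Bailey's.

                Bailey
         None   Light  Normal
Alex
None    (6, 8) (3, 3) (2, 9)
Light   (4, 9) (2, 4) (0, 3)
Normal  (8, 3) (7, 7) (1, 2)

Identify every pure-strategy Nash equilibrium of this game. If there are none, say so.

(None, Normal) and (Normal, Light)

Check each profile: it is a Nash equilibrium iff no player can strictly gain by switching unilaterally.
(None, None): Alex can switch to Normal (6 → 8). Not NE.
(None, Light): Alex can switch to Normal (3 → 7). Not NE.
(None, Normal): Alex gets 2, best alternative 1; Bailey gets 9, best alternative 8. No profitable deviation — NE.
(Light, None): Alex can switch to None (4 → 6). Not NE.
(Light, Light): Alex can switch to None (2 → 3). Not NE.
(Light, Normal): Alex can switch to None (0 → 2). Not NE.
(Normal, None): Bailey can switch to Light (3 → 7). Not NE.
(Normal, Light): Alex gets 7, best alternative 3; Bailey gets 7, best alternative 3. No profitable deviation — NE.
(Normal, Normal): Alex can switch to None (1 → 2). Not NE.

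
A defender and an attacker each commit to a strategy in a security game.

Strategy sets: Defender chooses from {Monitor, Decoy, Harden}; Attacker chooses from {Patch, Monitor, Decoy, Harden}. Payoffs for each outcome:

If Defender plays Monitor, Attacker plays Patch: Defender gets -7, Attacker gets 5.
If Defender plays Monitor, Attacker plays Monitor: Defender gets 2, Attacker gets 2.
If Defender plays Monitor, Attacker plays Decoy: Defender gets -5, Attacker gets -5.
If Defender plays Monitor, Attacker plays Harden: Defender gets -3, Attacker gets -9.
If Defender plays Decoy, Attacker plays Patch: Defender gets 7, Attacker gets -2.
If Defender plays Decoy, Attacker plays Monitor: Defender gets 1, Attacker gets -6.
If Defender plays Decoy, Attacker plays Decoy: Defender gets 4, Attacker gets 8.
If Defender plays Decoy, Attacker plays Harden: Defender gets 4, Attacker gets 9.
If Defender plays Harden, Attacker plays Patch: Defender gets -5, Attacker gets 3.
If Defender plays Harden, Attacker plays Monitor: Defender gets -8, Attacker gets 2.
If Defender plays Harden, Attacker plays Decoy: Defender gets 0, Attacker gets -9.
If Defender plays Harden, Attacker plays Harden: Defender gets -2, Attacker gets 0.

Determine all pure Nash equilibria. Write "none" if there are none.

Defender against Patch: payoffs -7, 7, -5 → best response Decoy.
Defender against Monitor: payoffs 2, 1, -8 → best response Monitor.
Defender against Decoy: payoffs -5, 4, 0 → best response Decoy.
Defender against Harden: payoffs -3, 4, -2 → best response Decoy.
Attacker against Monitor: payoffs 5, 2, -5, -9 → best response Patch.
Attacker against Decoy: payoffs -2, -6, 8, 9 → best response Harden.
Attacker against Harden: payoffs 3, 2, -9, 0 → best response Patch.
Mutual best responses: (Decoy, Harden).

(Decoy, Harden)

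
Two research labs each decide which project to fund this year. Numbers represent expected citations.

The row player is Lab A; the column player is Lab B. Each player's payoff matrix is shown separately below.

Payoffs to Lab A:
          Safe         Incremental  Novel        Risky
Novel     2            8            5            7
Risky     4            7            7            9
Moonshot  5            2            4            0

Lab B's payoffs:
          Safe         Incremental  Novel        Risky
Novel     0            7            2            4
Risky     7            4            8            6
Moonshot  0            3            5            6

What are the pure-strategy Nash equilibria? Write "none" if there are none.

For each player, find the best response to each opponent profile; mutual best responses are the pure NE.
Lab A against Safe: payoffs 2, 4, 5 → best response Moonshot.
Lab A against Incremental: payoffs 8, 7, 2 → best response Novel.
Lab A against Novel: payoffs 5, 7, 4 → best response Risky.
Lab A against Risky: payoffs 7, 9, 0 → best response Risky.
Lab B against Novel: payoffs 0, 7, 2, 4 → best response Incremental.
Lab B against Risky: payoffs 7, 4, 8, 6 → best response Novel.
Lab B against Moonshot: payoffs 0, 3, 5, 6 → best response Risky.
Mutual best responses: (Novel, Incremental); (Risky, Novel).

Pure-strategy Nash equilibria: (Novel, Incremental), (Risky, Novel)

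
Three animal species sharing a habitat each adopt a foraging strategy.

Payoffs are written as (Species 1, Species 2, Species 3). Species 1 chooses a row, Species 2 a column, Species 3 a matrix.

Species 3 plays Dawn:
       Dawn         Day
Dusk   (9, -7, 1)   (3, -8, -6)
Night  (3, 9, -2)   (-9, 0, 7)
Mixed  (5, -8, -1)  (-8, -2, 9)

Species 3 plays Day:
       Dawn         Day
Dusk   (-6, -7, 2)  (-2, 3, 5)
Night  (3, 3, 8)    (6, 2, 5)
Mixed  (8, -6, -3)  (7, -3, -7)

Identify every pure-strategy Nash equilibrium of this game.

Species 1 against (Dawn, Dawn): payoffs 9, 3, 5 → best response Dusk.
Species 1 against (Dawn, Day): payoffs -6, 3, 8 → best response Mixed.
Species 1 against (Day, Dawn): payoffs 3, -9, -8 → best response Dusk.
Species 1 against (Day, Day): payoffs -2, 6, 7 → best response Mixed.
Species 2 against (Dusk, Dawn): payoffs -7, -8 → best response Dawn.
Species 2 against (Dusk, Day): payoffs -7, 3 → best response Day.
Species 2 against (Night, Dawn): payoffs 9, 0 → best response Dawn.
Species 2 against (Night, Day): payoffs 3, 2 → best response Dawn.
Species 2 against (Mixed, Dawn): payoffs -8, -2 → best response Day.
Species 2 against (Mixed, Day): payoffs -6, -3 → best response Day.
Species 3 against (Dusk, Dawn): payoffs 1, 2 → best response Day.
Species 3 against (Dusk, Day): payoffs -6, 5 → best response Day.
Species 3 against (Night, Dawn): payoffs -2, 8 → best response Day.
Species 3 against (Night, Day): payoffs 7, 5 → best response Dawn.
Species 3 against (Mixed, Dawn): payoffs -1, -3 → best response Dawn.
Species 3 against (Mixed, Day): payoffs 9, -7 → best response Dawn.
No profile is a mutual best response for all players.

No pure-strategy Nash equilibrium.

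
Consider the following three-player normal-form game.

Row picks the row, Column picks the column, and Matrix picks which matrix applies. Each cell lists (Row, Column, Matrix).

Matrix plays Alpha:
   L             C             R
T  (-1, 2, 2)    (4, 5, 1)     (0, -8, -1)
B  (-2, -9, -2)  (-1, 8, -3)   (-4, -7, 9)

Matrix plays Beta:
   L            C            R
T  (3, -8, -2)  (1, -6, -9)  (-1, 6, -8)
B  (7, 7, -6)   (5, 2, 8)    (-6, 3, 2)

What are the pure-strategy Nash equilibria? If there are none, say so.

Pure NE: (T, C, Alpha)

(T, L, Alpha): Column can switch to C (2 → 5). Not NE.
(T, L, Beta): Row can switch to B (3 → 7). Not NE.
(T, C, Alpha): Row gets 4, best alternative -1; Column gets 5, best alternative 2; Matrix gets 1, best alternative -9. No profitable deviation — NE.
(T, C, Beta): Row can switch to B (1 → 5). Not NE.
(T, R, Alpha): Column can switch to L (-8 → 2). Not NE.
(T, R, Beta): Matrix can switch to Alpha (-8 → -1). Not NE.
(B, L, Alpha): Row can switch to T (-2 → -1). Not NE.
(The remaining 5 profiles each have a profitable deviation by the same check.)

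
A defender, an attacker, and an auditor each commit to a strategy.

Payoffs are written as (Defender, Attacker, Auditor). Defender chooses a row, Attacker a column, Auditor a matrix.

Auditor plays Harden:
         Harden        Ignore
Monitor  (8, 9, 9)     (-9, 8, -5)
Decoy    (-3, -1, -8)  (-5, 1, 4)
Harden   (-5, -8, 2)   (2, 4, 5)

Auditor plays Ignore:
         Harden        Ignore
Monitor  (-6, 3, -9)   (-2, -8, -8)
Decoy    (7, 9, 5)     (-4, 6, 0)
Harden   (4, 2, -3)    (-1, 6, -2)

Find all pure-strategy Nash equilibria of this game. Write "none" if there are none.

Defender against (Harden, Harden): payoffs 8, -3, -5 → best response Monitor.
Defender against (Harden, Ignore): payoffs -6, 7, 4 → best response Decoy.
Defender against (Ignore, Harden): payoffs -9, -5, 2 → best response Harden.
Defender against (Ignore, Ignore): payoffs -2, -4, -1 → best response Harden.
Attacker against (Monitor, Harden): payoffs 9, 8 → best response Harden.
Attacker against (Monitor, Ignore): payoffs 3, -8 → best response Harden.
Attacker against (Decoy, Harden): payoffs -1, 1 → best response Ignore.
Attacker against (Decoy, Ignore): payoffs 9, 6 → best response Harden.
Attacker against (Harden, Harden): payoffs -8, 4 → best response Ignore.
Attacker against (Harden, Ignore): payoffs 2, 6 → best response Ignore.
Auditor against (Monitor, Harden): payoffs 9, -9 → best response Harden.
Auditor against (Monitor, Ignore): payoffs -5, -8 → best response Harden.
Auditor against (Decoy, Harden): payoffs -8, 5 → best response Ignore.
Auditor against (Decoy, Ignore): payoffs 4, 0 → best response Harden.
Auditor against (Harden, Harden): payoffs 2, -3 → best response Harden.
Auditor against (Harden, Ignore): payoffs 5, -2 → best response Harden.
Mutual best responses: (Monitor, Harden, Harden); (Decoy, Harden, Ignore); (Harden, Ignore, Harden).

The pure Nash equilibria are (Monitor, Harden, Harden), (Decoy, Harden, Ignore), (Harden, Ignore, Harden).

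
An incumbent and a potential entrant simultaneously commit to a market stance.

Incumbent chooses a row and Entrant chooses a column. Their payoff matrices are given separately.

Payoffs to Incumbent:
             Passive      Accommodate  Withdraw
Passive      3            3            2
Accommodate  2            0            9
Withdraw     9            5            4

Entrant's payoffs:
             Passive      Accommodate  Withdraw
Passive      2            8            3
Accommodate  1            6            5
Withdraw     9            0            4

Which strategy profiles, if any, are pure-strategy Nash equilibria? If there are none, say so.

Pure NE: (Withdraw, Passive)

Incumbent against Passive: payoffs 3, 2, 9 → best response Withdraw.
Incumbent against Accommodate: payoffs 3, 0, 5 → best response Withdraw.
Incumbent against Withdraw: payoffs 2, 9, 4 → best response Accommodate.
Entrant against Passive: payoffs 2, 8, 3 → best response Accommodate.
Entrant against Accommodate: payoffs 1, 6, 5 → best response Accommodate.
Entrant against Withdraw: payoffs 9, 0, 4 → best response Passive.
Mutual best responses: (Withdraw, Passive).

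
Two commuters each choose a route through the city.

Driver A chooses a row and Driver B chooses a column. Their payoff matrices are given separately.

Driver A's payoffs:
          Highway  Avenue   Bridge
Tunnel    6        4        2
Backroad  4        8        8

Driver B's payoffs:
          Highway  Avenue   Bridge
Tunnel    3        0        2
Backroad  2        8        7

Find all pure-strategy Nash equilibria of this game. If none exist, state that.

Mark each player's best response to every combination of opponents' strategies; a profile where every player is best-responding is a pure Nash equilibrium.
Driver A against Highway: payoffs 6, 4 → best response Tunnel.
Driver A against Avenue: payoffs 4, 8 → best response Backroad.
Driver A against Bridge: payoffs 2, 8 → best response Backroad.
Driver B against Tunnel: payoffs 3, 0, 2 → best response Highway.
Driver B against Backroad: payoffs 2, 8, 7 → best response Avenue.
Mutual best responses: (Tunnel, Highway); (Backroad, Avenue).

The pure Nash equilibria are (Tunnel, Highway) and (Backroad, Avenue).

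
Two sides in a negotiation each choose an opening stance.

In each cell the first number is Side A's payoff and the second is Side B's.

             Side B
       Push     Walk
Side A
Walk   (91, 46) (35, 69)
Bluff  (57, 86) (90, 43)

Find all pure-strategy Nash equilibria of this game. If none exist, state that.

none

Check each profile: it is a Nash equilibrium iff no player can strictly gain by switching unilaterally.
(Walk, Push): Side B can switch to Walk (46 → 69). Not NE.
(Walk, Walk): Side A can switch to Bluff (35 → 90). Not NE.
(Bluff, Push): Side A can switch to Walk (57 → 91). Not NE.
(Bluff, Walk): Side B can switch to Push (43 → 86). Not NE.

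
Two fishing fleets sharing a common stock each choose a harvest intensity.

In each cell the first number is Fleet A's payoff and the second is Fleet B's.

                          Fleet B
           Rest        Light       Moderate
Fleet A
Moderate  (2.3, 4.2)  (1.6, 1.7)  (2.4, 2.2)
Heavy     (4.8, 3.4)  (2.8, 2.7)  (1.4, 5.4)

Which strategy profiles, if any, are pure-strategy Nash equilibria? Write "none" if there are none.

(Moderate, Rest): Fleet A can switch to Heavy (2.3 → 4.8). Not NE.
(Moderate, Light): Fleet A can switch to Heavy (1.6 → 2.8). Not NE.
(Moderate, Moderate): Fleet B can switch to Rest (2.2 → 4.2). Not NE.
(Heavy, Rest): Fleet B can switch to Moderate (3.4 → 5.4). Not NE.
(Heavy, Light): Fleet B can switch to Rest (2.7 → 3.4). Not NE.
(Heavy, Moderate): Fleet A can switch to Moderate (1.4 → 2.4). Not NE.

There is no pure-strategy Nash equilibrium.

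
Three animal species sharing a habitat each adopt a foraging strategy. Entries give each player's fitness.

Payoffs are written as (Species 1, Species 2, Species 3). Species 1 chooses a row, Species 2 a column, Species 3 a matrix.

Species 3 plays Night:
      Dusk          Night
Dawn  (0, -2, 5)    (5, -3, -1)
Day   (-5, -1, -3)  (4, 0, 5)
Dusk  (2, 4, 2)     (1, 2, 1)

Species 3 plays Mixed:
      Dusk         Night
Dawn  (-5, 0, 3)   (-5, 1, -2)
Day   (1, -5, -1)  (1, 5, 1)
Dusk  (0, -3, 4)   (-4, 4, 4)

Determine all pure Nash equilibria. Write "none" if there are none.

(Dawn, Dusk, Night): Species 1 can switch to Dusk (0 → 2). Not NE.
(Dawn, Dusk, Mixed): Species 1 can switch to Day (-5 → 1). Not NE.
(Dawn, Night, Night): Species 2 can switch to Dusk (-3 → -2). Not NE.
(Dawn, Night, Mixed): Species 1 can switch to Day (-5 → 1). Not NE.
(Day, Dusk, Night): Species 1 can switch to Dawn (-5 → 0). Not NE.
(Day, Dusk, Mixed): Species 2 can switch to Night (-5 → 5). Not NE.
(The remaining 6 profiles each have a profitable deviation by the same check.)

This game has no pure Nash equilibrium.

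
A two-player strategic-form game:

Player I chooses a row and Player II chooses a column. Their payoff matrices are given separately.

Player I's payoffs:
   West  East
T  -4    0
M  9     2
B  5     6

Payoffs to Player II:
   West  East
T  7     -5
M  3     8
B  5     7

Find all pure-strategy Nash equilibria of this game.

For each strategy profile, look for a profitable unilateral deviation.
(T, West): Player I can switch to M (-4 → 9). Not NE.
(T, East): Player I can switch to M (0 → 2). Not NE.
(M, West): Player II can switch to East (3 → 8). Not NE.
(M, East): Player I can switch to B (2 → 6). Not NE.
(B, West): Player I can switch to M (5 → 9). Not NE.
(B, East): Player I gets 6, best alternative 2; Player II gets 7, best alternative 5. No profitable deviation — NE.

(B, East)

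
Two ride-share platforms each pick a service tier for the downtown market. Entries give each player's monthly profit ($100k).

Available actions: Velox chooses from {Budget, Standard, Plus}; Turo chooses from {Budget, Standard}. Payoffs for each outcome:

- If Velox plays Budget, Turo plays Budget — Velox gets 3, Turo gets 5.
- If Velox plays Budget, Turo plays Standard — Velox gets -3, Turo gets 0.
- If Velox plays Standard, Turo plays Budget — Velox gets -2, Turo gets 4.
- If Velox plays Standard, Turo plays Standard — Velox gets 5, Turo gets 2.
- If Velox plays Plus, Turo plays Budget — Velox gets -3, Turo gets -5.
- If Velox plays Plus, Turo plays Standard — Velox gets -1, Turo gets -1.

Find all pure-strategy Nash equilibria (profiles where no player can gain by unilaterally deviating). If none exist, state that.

The unique pure-strategy Nash equilibrium is (Budget, Budget).

Velox against Budget: payoffs 3, -2, -3 → best response Budget.
Velox against Standard: payoffs -3, 5, -1 → best response Standard.
Turo against Budget: payoffs 5, 0 → best response Budget.
Turo against Standard: payoffs 4, 2 → best response Budget.
Turo against Plus: payoffs -5, -1 → best response Standard.
Mutual best responses: (Budget, Budget).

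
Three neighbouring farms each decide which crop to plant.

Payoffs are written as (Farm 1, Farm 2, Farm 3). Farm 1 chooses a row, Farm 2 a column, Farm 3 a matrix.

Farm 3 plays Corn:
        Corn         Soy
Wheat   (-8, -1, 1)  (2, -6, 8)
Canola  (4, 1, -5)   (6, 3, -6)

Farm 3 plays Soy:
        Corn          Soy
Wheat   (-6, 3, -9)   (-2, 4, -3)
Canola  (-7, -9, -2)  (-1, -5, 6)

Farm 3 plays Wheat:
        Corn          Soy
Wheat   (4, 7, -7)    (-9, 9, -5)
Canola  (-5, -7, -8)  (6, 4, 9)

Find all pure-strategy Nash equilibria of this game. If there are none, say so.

Mark each player's best response to every combination of opponents' strategies; a profile where every player is best-responding is a pure Nash equilibrium.
Farm 1 against (Corn, Corn): payoffs -8, 4 → best response Canola.
Farm 1 against (Corn, Soy): payoffs -6, -7 → best response Wheat.
Farm 1 against (Corn, Wheat): payoffs 4, -5 → best response Wheat.
Farm 1 against (Soy, Corn): payoffs 2, 6 → best response Canola.
Farm 1 against (Soy, Soy): payoffs -2, -1 → best response Canola.
Farm 1 against (Soy, Wheat): payoffs -9, 6 → best response Canola.
Farm 2 against (Wheat, Corn): payoffs -1, -6 → best response Corn.
Farm 2 against (Wheat, Soy): payoffs 3, 4 → best response Soy.
Farm 2 against (Wheat, Wheat): payoffs 7, 9 → best response Soy.
Farm 2 against (Canola, Corn): payoffs 1, 3 → best response Soy.
Farm 2 against (Canola, Soy): payoffs -9, -5 → best response Soy.
Farm 2 against (Canola, Wheat): payoffs -7, 4 → best response Soy.
Farm 3 against (Wheat, Corn): payoffs 1, -9, -7 → best response Corn.
Farm 3 against (Wheat, Soy): payoffs 8, -3, -5 → best response Corn.
Farm 3 against (Canola, Corn): payoffs -5, -2, -8 → best response Soy.
Farm 3 against (Canola, Soy): payoffs -6, 6, 9 → best response Wheat.
Mutual best responses: (Canola, Soy, Wheat).

The unique pure-strategy Nash equilibrium is (Canola, Soy, Wheat).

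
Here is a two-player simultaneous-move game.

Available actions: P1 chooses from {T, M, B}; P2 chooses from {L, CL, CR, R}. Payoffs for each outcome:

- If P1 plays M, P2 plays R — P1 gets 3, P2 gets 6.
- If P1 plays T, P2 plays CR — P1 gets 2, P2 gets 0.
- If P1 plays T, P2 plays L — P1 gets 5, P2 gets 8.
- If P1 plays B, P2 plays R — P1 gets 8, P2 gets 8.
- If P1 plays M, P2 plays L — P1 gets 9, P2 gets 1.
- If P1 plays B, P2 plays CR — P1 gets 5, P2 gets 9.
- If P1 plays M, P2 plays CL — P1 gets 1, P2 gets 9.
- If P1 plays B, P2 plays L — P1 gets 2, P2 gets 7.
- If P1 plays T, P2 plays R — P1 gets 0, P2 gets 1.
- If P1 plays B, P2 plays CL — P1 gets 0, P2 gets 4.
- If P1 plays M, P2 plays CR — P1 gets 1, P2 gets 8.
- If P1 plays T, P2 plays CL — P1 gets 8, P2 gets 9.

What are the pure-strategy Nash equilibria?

P1 against L: payoffs 5, 9, 2 → best response M.
P1 against CL: payoffs 8, 1, 0 → best response T.
P1 against CR: payoffs 2, 1, 5 → best response B.
P1 against R: payoffs 0, 3, 8 → best response B.
P2 against T: payoffs 8, 9, 0, 1 → best response CL.
P2 against M: payoffs 1, 9, 8, 6 → best response CL.
P2 against B: payoffs 7, 4, 9, 8 → best response CR.
Mutual best responses: (T, CL); (B, CR).

Pure-strategy Nash equilibria: (T, CL); (B, CR)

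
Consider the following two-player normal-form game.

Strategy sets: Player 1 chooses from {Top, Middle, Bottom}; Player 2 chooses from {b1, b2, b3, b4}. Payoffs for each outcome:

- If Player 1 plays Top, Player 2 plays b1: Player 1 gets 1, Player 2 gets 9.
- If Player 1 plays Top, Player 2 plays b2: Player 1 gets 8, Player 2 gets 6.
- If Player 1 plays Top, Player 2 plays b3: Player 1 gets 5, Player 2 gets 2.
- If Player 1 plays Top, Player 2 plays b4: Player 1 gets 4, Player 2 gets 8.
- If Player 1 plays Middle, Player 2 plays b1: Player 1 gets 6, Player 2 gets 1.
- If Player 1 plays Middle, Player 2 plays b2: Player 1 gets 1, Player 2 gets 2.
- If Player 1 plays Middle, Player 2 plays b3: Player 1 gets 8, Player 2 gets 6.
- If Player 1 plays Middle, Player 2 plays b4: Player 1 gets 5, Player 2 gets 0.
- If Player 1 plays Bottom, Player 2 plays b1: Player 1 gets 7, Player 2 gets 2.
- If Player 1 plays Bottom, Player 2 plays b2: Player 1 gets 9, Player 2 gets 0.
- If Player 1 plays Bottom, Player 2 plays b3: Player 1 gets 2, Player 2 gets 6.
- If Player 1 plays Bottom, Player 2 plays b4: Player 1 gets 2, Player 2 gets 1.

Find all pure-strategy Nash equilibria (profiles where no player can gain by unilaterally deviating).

Pure NE: (Middle, b3)

For each player, find the best response to each opponent profile; mutual best responses are the pure NE.
Player 1 against b1: payoffs 1, 6, 7 → best response Bottom.
Player 1 against b2: payoffs 8, 1, 9 → best response Bottom.
Player 1 against b3: payoffs 5, 8, 2 → best response Middle.
Player 1 against b4: payoffs 4, 5, 2 → best response Middle.
Player 2 against Top: payoffs 9, 6, 2, 8 → best response b1.
Player 2 against Middle: payoffs 1, 2, 6, 0 → best response b3.
Player 2 against Bottom: payoffs 2, 0, 6, 1 → best response b3.
Mutual best responses: (Middle, b3).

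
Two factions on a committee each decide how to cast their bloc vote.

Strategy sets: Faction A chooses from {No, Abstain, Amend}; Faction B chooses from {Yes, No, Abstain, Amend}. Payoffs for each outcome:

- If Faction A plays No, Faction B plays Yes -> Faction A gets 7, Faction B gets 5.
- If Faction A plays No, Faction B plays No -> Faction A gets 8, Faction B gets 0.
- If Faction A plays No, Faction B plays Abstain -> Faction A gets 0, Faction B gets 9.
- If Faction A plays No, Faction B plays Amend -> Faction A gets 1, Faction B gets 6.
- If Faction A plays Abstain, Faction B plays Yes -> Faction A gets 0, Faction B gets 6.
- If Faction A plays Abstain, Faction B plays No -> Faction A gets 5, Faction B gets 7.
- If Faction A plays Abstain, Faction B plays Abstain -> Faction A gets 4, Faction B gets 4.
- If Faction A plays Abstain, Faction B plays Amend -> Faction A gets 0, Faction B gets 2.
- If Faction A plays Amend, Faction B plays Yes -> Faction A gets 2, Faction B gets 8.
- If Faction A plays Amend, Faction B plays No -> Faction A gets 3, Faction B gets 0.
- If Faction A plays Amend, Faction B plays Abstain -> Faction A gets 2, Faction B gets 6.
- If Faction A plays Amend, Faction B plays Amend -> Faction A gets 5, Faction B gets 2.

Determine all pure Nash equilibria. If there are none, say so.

There is no pure-strategy Nash equilibrium.

Mark each player's best response to every combination of opponents' strategies; a profile where every player is best-responding is a pure Nash equilibrium.
Faction A against Yes: payoffs 7, 0, 2 → best response No.
Faction A against No: payoffs 8, 5, 3 → best response No.
Faction A against Abstain: payoffs 0, 4, 2 → best response Abstain.
Faction A against Amend: payoffs 1, 0, 5 → best response Amend.
Faction B against No: payoffs 5, 0, 9, 6 → best response Abstain.
Faction B against Abstain: payoffs 6, 7, 4, 2 → best response No.
Faction B against Amend: payoffs 8, 0, 6, 2 → best response Yes.
No profile is a mutual best response for all players.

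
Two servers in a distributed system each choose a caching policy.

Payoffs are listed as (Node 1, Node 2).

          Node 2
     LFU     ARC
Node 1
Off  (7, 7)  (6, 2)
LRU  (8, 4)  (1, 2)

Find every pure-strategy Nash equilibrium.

For each strategy profile, look for a profitable unilateral deviation.
(Off, LFU): Node 1 can switch to LRU (7 → 8). Not NE.
(Off, ARC): Node 2 can switch to LFU (2 → 7). Not NE.
(LRU, LFU): Node 1 gets 8, best alternative 7; Node 2 gets 4, best alternative 2. No profitable deviation — NE.
(LRU, ARC): Node 1 can switch to Off (1 → 6). Not NE.

Pure NE: (LRU, LFU)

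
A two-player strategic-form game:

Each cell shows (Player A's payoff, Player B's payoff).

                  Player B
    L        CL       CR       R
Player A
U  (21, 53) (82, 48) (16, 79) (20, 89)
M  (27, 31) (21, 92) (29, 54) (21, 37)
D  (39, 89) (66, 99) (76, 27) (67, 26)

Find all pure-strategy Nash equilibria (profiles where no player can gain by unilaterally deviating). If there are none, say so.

none

Mark each player's best response to every combination of opponents' strategies; a profile where every player is best-responding is a pure Nash equilibrium.
Player A against L: payoffs 21, 27, 39 → best response D.
Player A against CL: payoffs 82, 21, 66 → best response U.
Player A against CR: payoffs 16, 29, 76 → best response D.
Player A against R: payoffs 20, 21, 67 → best response D.
Player B against U: payoffs 53, 48, 79, 89 → best response R.
Player B against M: payoffs 31, 92, 54, 37 → best response CL.
Player B against D: payoffs 89, 99, 27, 26 → best response CL.
No profile is a mutual best response for all players.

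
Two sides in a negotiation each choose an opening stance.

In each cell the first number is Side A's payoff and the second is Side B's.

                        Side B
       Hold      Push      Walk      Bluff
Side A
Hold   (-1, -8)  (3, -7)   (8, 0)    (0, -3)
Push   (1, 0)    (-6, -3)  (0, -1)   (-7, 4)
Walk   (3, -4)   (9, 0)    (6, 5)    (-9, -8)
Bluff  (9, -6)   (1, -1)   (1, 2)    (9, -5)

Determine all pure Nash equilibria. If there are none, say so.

(Hold, Hold): Side A can switch to Push (-1 → 1). Not NE.
(Hold, Push): Side A can switch to Walk (3 → 9). Not NE.
(Hold, Walk): Side A gets 8, best alternative 6; Side B gets 0, best alternative -3. No profitable deviation — NE.
(Hold, Bluff): Side A can switch to Bluff (0 → 9). Not NE.
(Push, Hold): Side A can switch to Walk (1 → 3). Not NE.
(Push, Push): Side A can switch to Hold (-6 → 3). Not NE.
(Push, Walk): Side A can switch to Hold (0 → 8). Not NE.
(Push, Bluff): Side A can switch to Hold (-7 → 0). Not NE.
(Walk, Hold): Side A can switch to Bluff (3 → 9). Not NE.
(Walk, Push): Side B can switch to Walk (0 → 5). Not NE.
(Walk, Walk): Side A can switch to Hold (6 → 8). Not NE.
(Walk, Bluff): Side A can switch to Hold (-9 → 0). Not NE.
(Bluff, Hold): Side B can switch to Push (-6 → -1). Not NE.
(The remaining 3 profiles each have a profitable deviation by the same check.)

The unique pure-strategy Nash equilibrium is (Hold, Walk).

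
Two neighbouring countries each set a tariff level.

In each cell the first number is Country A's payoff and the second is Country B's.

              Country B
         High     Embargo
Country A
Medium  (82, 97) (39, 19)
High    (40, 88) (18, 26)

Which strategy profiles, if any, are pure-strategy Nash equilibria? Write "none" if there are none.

(Medium, High)

Country A against High: payoffs 82, 40 → best response Medium.
Country A against Embargo: payoffs 39, 18 → best response Medium.
Country B against Medium: payoffs 97, 19 → best response High.
Country B against High: payoffs 88, 26 → best response High.
Mutual best responses: (Medium, High).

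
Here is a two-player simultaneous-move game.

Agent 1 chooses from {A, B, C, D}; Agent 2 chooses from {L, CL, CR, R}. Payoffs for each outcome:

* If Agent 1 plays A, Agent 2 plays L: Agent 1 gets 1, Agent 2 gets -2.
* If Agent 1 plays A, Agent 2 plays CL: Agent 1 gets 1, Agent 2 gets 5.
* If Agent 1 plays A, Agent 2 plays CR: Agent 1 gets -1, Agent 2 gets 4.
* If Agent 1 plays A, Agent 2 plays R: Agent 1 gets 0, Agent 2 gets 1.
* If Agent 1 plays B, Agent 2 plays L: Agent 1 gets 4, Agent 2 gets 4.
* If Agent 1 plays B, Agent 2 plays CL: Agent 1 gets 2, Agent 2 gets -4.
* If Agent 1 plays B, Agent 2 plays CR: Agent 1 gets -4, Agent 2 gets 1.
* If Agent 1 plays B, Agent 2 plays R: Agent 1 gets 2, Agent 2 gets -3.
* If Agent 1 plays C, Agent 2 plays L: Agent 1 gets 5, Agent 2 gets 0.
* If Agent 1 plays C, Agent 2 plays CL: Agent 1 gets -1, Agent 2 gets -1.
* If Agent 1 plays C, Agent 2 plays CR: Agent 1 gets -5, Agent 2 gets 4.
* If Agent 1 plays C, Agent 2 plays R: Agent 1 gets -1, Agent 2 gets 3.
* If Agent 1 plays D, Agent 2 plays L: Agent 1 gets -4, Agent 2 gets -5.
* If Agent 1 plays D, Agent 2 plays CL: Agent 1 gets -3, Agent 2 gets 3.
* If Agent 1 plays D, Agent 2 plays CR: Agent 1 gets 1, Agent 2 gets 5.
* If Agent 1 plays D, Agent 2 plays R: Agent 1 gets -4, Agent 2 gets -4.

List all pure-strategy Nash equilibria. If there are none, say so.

The unique pure-strategy Nash equilibrium is (D, CR).

Agent 1 against L: payoffs 1, 4, 5, -4 → best response C.
Agent 1 against CL: payoffs 1, 2, -1, -3 → best response B.
Agent 1 against CR: payoffs -1, -4, -5, 1 → best response D.
Agent 1 against R: payoffs 0, 2, -1, -4 → best response B.
Agent 2 against A: payoffs -2, 5, 4, 1 → best response CL.
Agent 2 against B: payoffs 4, -4, 1, -3 → best response L.
Agent 2 against C: payoffs 0, -1, 4, 3 → best response CR.
Agent 2 against D: payoffs -5, 3, 5, -4 → best response CR.
Mutual best responses: (D, CR).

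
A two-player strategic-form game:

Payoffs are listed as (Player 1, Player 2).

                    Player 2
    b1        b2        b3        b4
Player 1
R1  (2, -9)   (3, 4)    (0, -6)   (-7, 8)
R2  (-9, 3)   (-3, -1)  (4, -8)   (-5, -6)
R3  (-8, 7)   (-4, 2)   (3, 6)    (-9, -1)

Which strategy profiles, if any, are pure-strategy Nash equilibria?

Player 1 against b1: payoffs 2, -9, -8 → best response R1.
Player 1 against b2: payoffs 3, -3, -4 → best response R1.
Player 1 against b3: payoffs 0, 4, 3 → best response R2.
Player 1 against b4: payoffs -7, -5, -9 → best response R2.
Player 2 against R1: payoffs -9, 4, -6, 8 → best response b4.
Player 2 against R2: payoffs 3, -1, -8, -6 → best response b1.
Player 2 against R3: payoffs 7, 2, 6, -1 → best response b1.
No profile is a mutual best response for all players.

This game has no pure Nash equilibrium.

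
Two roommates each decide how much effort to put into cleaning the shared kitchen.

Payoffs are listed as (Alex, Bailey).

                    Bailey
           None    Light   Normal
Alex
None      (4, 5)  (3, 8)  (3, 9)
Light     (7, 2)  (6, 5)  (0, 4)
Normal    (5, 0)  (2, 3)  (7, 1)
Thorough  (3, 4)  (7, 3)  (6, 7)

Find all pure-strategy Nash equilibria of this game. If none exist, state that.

Alex against None: payoffs 4, 7, 5, 3 → best response Light.
Alex against Light: payoffs 3, 6, 2, 7 → best response Thorough.
Alex against Normal: payoffs 3, 0, 7, 6 → best response Normal.
Bailey against None: payoffs 5, 8, 9 → best response Normal.
Bailey against Light: payoffs 2, 5, 4 → best response Light.
Bailey against Normal: payoffs 0, 3, 1 → best response Light.
Bailey against Thorough: payoffs 4, 3, 7 → best response Normal.
No profile is a mutual best response for all players.

This game has no pure Nash equilibrium.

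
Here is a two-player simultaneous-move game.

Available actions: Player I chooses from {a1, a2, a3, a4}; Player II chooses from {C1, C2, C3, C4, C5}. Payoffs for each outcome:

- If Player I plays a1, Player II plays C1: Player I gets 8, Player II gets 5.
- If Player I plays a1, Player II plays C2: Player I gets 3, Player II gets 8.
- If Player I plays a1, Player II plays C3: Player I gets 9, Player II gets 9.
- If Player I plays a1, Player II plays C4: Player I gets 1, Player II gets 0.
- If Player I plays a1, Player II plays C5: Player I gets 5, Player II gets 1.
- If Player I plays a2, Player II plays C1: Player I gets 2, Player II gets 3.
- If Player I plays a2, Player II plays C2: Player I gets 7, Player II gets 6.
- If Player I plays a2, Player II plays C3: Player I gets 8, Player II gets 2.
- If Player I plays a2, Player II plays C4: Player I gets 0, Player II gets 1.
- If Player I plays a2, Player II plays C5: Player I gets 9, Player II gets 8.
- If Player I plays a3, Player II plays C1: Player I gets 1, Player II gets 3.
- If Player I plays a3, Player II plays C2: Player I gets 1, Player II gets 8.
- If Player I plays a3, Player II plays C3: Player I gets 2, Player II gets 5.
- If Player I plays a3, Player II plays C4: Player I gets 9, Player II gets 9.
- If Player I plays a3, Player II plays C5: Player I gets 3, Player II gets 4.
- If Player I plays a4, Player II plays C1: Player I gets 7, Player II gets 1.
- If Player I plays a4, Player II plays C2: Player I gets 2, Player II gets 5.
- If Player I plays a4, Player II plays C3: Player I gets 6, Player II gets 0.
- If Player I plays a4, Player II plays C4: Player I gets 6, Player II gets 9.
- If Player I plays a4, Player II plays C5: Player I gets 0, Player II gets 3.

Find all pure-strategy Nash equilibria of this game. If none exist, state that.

Player I against C1: payoffs 8, 2, 1, 7 → best response a1.
Player I against C2: payoffs 3, 7, 1, 2 → best response a2.
Player I against C3: payoffs 9, 8, 2, 6 → best response a1.
Player I against C4: payoffs 1, 0, 9, 6 → best response a3.
Player I against C5: payoffs 5, 9, 3, 0 → best response a2.
Player II against a1: payoffs 5, 8, 9, 0, 1 → best response C3.
Player II against a2: payoffs 3, 6, 2, 1, 8 → best response C5.
Player II against a3: payoffs 3, 8, 5, 9, 4 → best response C4.
Player II against a4: payoffs 1, 5, 0, 9, 3 → best response C4.
Mutual best responses: (a1, C3); (a2, C5); (a3, C4).

(a1, C3) and (a2, C5) and (a3, C4)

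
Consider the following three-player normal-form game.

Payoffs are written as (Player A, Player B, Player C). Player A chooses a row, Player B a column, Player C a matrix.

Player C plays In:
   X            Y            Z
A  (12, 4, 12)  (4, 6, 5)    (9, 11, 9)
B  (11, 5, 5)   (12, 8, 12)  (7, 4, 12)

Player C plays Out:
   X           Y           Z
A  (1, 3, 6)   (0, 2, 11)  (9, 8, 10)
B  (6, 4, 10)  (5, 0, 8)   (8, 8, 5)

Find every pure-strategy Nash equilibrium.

Pure-strategy Nash equilibria: (A, Z, Out) and (B, Y, In)

Mark each player's best response to every combination of opponents' strategies; a profile where every player is best-responding is a pure Nash equilibrium.
Player A against (X, In): payoffs 12, 11 → best response A.
Player A against (X, Out): payoffs 1, 6 → best response B.
Player A against (Y, In): payoffs 4, 12 → best response B.
Player A against (Y, Out): payoffs 0, 5 → best response B.
Player A against (Z, In): payoffs 9, 7 → best response A.
Player A against (Z, Out): payoffs 9, 8 → best response A.
Player B against (A, In): payoffs 4, 6, 11 → best response Z.
Player B against (A, Out): payoffs 3, 2, 8 → best response Z.
Player B against (B, In): payoffs 5, 8, 4 → best response Y.
Player B against (B, Out): payoffs 4, 0, 8 → best response Z.
Player C against (A, X): payoffs 12, 6 → best response In.
Player C against (A, Y): payoffs 5, 11 → best response Out.
Player C against (A, Z): payoffs 9, 10 → best response Out.
Player C against (B, X): payoffs 5, 10 → best response Out.
Player C against (B, Y): payoffs 12, 8 → best response In.
Player C against (B, Z): payoffs 12, 5 → best response In.
Mutual best responses: (A, Z, Out); (B, Y, In).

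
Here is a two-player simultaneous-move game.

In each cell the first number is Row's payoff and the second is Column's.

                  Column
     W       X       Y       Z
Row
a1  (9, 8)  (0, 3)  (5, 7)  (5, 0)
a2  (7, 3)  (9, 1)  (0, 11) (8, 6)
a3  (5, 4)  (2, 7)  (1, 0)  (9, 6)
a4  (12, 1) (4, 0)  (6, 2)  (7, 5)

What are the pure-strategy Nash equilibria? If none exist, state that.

none

For each strategy profile, look for a profitable unilateral deviation.
(a1, W): Row can switch to a4 (9 → 12). Not NE.
(a1, X): Row can switch to a2 (0 → 9). Not NE.
(a1, Y): Row can switch to a4 (5 → 6). Not NE.
(a1, Z): Row can switch to a2 (5 → 8). Not NE.
(a2, W): Row can switch to a1 (7 → 9). Not NE.
(a2, X): Column can switch to W (1 → 3). Not NE.
(a2, Y): Row can switch to a1 (0 → 5). Not NE.
(a2, Z): Row can switch to a3 (8 → 9). Not NE.
(a3, W): Row can switch to a1 (5 → 9). Not NE.
(a3, X): Row can switch to a2 (2 → 9). Not NE.
(a3, Y): Row can switch to a1 (1 → 5). Not NE.
(a3, Z): Column can switch to X (6 → 7). Not NE.
(The remaining 4 profiles each have a profitable deviation by the same check.)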